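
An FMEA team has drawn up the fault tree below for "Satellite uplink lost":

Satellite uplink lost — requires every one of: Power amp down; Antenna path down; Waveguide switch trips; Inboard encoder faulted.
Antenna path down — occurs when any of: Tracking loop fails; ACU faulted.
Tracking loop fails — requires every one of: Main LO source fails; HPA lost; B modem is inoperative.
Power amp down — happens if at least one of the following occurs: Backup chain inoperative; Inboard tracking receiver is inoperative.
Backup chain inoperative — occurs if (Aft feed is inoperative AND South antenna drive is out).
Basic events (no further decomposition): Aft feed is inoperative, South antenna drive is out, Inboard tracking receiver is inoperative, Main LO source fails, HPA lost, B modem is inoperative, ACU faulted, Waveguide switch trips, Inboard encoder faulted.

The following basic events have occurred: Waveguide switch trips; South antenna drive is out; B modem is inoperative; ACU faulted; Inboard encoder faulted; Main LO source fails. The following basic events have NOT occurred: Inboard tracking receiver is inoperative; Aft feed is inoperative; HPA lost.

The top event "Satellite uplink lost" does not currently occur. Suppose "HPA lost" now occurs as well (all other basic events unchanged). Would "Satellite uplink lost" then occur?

No

Counterfactual: set "HPA lost" to occurred.
Backup chain inoperative [AND]: Aft feed is inoperative=not, South antenna drive is out=occurs → not all inputs occur → does not occur.
Power amp down [OR]: Backup chain inoperative=not, Inboard tracking receiver is inoperative=not → no input occurs → does not occur.
Tracking loop fails [AND]: Main LO source fails=occurs, HPA lost=occurs, B modem is inoperative=occurs → all inputs occur → occurs.
Antenna path down [OR]: Tracking loop fails=occurs, ACU faulted=occurs → at least one input occurs → occurs.
Satellite uplink lost [AND]: Power amp down=not, Antenna path down=occurs, Waveguide switch trips=occurs, Inboard encoder faulted=occurs → not all inputs occur → does not occur.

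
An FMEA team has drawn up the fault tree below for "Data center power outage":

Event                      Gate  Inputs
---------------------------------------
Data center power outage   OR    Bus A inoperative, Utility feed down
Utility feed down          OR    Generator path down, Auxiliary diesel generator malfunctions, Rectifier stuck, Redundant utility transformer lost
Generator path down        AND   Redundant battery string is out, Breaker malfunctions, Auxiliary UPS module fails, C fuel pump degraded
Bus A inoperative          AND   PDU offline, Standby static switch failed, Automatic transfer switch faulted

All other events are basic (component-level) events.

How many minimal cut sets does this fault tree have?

Bus A inoperative [AND]: one cut set from each child combined → 1 × 1 × 1 = 1 cut set(s).
Generator path down [AND]: one cut set from each child combined → 1 × 1 × 1 × 1 = 1 cut set(s).
Utility feed down [OR]: union of children's cut sets → 4 cut set(s).
Data center power outage [OR]: union of children's cut sets → 5 cut set(s).
Minimal cut sets: {Automatic transfer switch faulted, PDU offline, Standby static switch failed}; {Auxiliary UPS module fails, Breaker malfunctions, C fuel pump degraded, Redundant battery string is out}; {Auxiliary diesel generator malfunctions}; {Rectifier stuck}; {Redundant utility transformer lost}.

5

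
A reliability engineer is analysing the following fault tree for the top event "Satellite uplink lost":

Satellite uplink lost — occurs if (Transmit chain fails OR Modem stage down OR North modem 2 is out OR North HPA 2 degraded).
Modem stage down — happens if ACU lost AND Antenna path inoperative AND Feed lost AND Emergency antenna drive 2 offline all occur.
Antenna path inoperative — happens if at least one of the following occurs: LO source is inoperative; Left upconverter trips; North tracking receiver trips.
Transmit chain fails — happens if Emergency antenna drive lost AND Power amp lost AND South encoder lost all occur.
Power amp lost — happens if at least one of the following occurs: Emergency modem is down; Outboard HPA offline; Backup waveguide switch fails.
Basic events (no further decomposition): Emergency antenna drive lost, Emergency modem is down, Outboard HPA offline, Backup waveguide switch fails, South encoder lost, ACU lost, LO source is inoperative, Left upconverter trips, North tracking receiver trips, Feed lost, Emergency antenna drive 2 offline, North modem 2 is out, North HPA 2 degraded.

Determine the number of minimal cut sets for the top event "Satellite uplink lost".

Power amp lost [OR]: union of children's cut sets → 3 cut set(s).
Transmit chain fails [AND]: one cut set from each child combined → 1 × 3 × 1 = 3 cut set(s).
Antenna path inoperative [OR]: union of children's cut sets → 3 cut set(s).
Modem stage down [AND]: one cut set from each child combined → 1 × 3 × 1 × 1 = 3 cut set(s).
Satellite uplink lost [OR]: union of children's cut sets → 8 cut set(s).
Minimal cut sets: {Emergency antenna drive lost, Emergency modem is down, South encoder lost}; {Emergency antenna drive lost, Outboard HPA offline, South encoder lost}; {Backup waveguide switch fails, Emergency antenna drive lost, South encoder lost}; {ACU lost, Emergency antenna drive 2 offline, Feed lost, LO source is inoperative}; {ACU lost, Emergency antenna drive 2 offline, Feed lost, Left upconverter trips}; {ACU lost, Emergency antenna drive 2 offline, Feed lost, North tracking receiver trips}; {North modem 2 is out}; {North HPA 2 degraded}.

8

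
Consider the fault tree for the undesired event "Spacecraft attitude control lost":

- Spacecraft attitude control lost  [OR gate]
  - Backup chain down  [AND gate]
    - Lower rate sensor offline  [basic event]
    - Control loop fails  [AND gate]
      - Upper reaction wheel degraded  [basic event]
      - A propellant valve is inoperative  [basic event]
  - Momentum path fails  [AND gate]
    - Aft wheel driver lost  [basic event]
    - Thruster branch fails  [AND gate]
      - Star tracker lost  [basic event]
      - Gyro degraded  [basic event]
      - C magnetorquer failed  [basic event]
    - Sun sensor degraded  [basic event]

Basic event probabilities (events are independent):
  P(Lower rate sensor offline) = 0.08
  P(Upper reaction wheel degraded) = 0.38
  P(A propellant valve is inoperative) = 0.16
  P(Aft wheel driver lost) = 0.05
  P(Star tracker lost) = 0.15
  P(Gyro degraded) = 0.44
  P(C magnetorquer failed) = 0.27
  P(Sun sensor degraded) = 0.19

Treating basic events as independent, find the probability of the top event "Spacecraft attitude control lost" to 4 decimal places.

P(Control loop fails) [AND] = 0.38 × 0.16 = 0.060800
P(Backup chain down) [AND] = 0.08 × 0.060800 = 0.004864
P(Thruster branch fails) [AND] = 0.15 × 0.44 × 0.27 = 0.017820
P(Momentum path fails) [AND] = 0.05 × 0.017820 × 0.19 = 0.000169
P(Spacecraft attitude control lost) [OR] = 1 − (1−0.004864) × (1−0.000169) = 0.005032
Rounded to 4 decimal places: P(Spacecraft attitude control lost) ≈ 0.0050.

0.0050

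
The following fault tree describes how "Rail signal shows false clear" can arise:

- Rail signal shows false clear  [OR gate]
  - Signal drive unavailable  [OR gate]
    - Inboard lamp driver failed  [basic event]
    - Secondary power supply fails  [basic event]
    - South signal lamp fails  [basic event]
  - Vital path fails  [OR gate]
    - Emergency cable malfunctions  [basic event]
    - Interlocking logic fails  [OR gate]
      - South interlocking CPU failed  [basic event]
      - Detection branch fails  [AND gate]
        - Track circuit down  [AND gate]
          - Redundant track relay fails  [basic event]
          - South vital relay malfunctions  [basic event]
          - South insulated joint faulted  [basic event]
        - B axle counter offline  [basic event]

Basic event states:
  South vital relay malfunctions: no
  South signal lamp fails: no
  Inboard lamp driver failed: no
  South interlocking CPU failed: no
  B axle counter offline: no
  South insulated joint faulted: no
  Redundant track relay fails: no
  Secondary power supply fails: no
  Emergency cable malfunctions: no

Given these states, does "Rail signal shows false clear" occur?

No

Signal drive unavailable [OR]: Inboard lamp driver failed=not, Secondary power supply fails=not, South signal lamp fails=not → no input occurs → does not occur.
Track circuit down [AND]: Redundant track relay fails=not, South vital relay malfunctions=not, South insulated joint faulted=not → not all inputs occur → does not occur.
Detection branch fails [AND]: Track circuit down=not, B axle counter offline=not → not all inputs occur → does not occur.
Interlocking logic fails [OR]: South interlocking CPU failed=not, Detection branch fails=not → no input occurs → does not occur.
Vital path fails [OR]: Emergency cable malfunctions=not, Interlocking logic fails=not → no input occurs → does not occur.
Rail signal shows false clear [OR]: Signal drive unavailable=not, Vital path fails=not → no input occurs → does not occur.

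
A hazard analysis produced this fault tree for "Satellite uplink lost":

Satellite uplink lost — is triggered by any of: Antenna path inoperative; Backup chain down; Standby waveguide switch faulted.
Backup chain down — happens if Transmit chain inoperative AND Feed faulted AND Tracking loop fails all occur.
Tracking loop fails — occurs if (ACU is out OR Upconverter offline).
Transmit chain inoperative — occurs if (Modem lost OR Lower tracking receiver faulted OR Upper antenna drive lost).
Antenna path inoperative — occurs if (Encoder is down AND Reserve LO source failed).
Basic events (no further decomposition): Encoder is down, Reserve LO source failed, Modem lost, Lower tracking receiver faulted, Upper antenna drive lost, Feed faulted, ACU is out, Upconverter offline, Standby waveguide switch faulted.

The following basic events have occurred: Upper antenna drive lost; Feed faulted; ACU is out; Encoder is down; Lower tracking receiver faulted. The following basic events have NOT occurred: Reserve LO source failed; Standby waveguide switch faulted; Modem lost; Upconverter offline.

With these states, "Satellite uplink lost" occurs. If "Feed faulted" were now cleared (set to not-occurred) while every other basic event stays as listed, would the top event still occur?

Counterfactual: set "Feed faulted" to not occurred.
Antenna path inoperative [AND]: Encoder is down=occurs, Reserve LO source failed=not → not all inputs occur → does not occur.
Transmit chain inoperative [OR]: Modem lost=not, Lower tracking receiver faulted=occurs, Upper antenna drive lost=occurs → at least one input occurs → occurs.
Tracking loop fails [OR]: ACU is out=occurs, Upconverter offline=not → at least one input occurs → occurs.
Backup chain down [AND]: Transmit chain inoperative=occurs, Feed faulted=not, Tracking loop fails=occurs → not all inputs occur → does not occur.
Satellite uplink lost [OR]: Antenna path inoperative=not, Backup chain down=not, Standby waveguide switch faulted=not → no input occurs → does not occur.

No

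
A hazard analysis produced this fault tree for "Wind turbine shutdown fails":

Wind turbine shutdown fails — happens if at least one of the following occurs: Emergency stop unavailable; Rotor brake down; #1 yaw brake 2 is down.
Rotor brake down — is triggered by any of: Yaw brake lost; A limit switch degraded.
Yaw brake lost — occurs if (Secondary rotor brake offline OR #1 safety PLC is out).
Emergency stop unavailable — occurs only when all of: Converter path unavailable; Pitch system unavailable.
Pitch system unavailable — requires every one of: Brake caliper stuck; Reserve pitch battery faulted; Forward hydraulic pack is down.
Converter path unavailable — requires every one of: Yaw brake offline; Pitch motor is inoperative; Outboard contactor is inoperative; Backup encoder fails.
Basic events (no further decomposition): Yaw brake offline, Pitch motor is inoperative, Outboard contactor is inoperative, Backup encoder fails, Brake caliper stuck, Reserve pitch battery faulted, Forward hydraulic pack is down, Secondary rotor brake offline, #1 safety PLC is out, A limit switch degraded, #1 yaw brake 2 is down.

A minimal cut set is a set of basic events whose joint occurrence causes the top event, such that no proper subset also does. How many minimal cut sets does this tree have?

Converter path unavailable [AND]: one cut set from each child combined → 1 × 1 × 1 × 1 = 1 cut set(s).
Pitch system unavailable [AND]: one cut set from each child combined → 1 × 1 × 1 = 1 cut set(s).
Emergency stop unavailable [AND]: one cut set from each child combined → 1 × 1 = 1 cut set(s).
Yaw brake lost [OR]: union of children's cut sets → 2 cut set(s).
Rotor brake down [OR]: union of children's cut sets → 3 cut set(s).
Wind turbine shutdown fails [OR]: union of children's cut sets → 5 cut set(s).
Minimal cut sets: {Backup encoder fails, Brake caliper stuck, Forward hydraulic pack is down, Outboard contactor is inoperative, Pitch motor is inoperative, Reserve pitch battery faulted, Yaw brake offline}; {Secondary rotor brake offline}; {#1 safety PLC is out}; {A limit switch degraded}; {#1 yaw brake 2 is down}.

5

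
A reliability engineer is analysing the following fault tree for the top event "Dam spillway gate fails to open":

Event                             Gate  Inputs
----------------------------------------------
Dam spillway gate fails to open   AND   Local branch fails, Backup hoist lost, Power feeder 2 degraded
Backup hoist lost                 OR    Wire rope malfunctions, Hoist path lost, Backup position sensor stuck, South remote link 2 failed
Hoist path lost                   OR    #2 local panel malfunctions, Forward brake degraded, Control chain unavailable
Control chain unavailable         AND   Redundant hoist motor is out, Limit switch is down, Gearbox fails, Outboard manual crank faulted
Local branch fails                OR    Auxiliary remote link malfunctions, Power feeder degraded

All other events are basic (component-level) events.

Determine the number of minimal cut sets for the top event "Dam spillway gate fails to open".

Local branch fails [OR]: union of children's cut sets → 2 cut set(s).
Control chain unavailable [AND]: one cut set from each child combined → 1 × 1 × 1 × 1 = 1 cut set(s).
Hoist path lost [OR]: union of children's cut sets → 3 cut set(s).
Backup hoist lost [OR]: union of children's cut sets → 6 cut set(s).
Dam spillway gate fails to open [AND]: one cut set from each child combined → 2 × 6 × 1 = 12 cut set(s).

12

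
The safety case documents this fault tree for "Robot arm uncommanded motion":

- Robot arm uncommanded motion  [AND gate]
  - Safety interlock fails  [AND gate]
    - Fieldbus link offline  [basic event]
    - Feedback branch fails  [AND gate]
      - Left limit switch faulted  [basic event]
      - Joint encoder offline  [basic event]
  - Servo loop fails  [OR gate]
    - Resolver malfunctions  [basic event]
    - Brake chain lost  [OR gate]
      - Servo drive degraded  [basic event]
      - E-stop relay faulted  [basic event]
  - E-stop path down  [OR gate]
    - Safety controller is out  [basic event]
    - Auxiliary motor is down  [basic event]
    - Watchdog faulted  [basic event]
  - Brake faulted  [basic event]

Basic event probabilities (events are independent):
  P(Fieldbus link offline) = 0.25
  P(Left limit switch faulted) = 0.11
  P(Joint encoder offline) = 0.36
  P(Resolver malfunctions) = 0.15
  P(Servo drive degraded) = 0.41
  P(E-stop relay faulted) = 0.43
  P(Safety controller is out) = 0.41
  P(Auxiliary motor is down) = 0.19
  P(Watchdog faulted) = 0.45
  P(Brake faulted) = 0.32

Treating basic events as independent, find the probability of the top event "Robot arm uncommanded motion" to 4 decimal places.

0.0017

P(Feedback branch fails) [AND] = 0.11 × 0.36 = 0.039600
P(Safety interlock fails) [AND] = 0.25 × 0.039600 = 0.009900
P(Brake chain lost) [OR] = 1 − (1−0.41) × (1−0.43) = 0.663700
P(Servo loop fails) [OR] = 1 − (1−0.15) × (1−0.663700) = 0.714145
P(E-stop path down) [OR] = 1 − (1−0.41) × (1−0.19) × (1−0.45) = 0.737155
P(Robot arm uncommanded motion) [AND] = 0.009900 × 0.714145 × 0.737155 × 0.32 = 0.001668
Rounded to 4 decimal places: P(Robot arm uncommanded motion) ≈ 0.0017.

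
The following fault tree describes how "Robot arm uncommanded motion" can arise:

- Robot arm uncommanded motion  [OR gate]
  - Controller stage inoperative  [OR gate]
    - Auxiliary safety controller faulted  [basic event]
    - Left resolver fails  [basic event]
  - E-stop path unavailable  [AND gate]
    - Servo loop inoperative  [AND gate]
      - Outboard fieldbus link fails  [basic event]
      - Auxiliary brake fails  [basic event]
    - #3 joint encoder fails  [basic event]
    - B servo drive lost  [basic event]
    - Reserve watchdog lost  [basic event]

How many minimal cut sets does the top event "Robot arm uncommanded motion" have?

Controller stage inoperative [OR]: union of children's cut sets → 2 cut set(s).
Servo loop inoperative [AND]: one cut set from each child combined → 1 × 1 = 1 cut set(s).
E-stop path unavailable [AND]: one cut set from each child combined → 1 × 1 × 1 × 1 = 1 cut set(s).
Robot arm uncommanded motion [OR]: union of children's cut sets → 3 cut set(s).
Minimal cut sets: {Auxiliary safety controller faulted}; {Left resolver fails}; {#3 joint encoder fails, Auxiliary brake fails, B servo drive lost, Outboard fieldbus link fails, Reserve watchdog lost}.

3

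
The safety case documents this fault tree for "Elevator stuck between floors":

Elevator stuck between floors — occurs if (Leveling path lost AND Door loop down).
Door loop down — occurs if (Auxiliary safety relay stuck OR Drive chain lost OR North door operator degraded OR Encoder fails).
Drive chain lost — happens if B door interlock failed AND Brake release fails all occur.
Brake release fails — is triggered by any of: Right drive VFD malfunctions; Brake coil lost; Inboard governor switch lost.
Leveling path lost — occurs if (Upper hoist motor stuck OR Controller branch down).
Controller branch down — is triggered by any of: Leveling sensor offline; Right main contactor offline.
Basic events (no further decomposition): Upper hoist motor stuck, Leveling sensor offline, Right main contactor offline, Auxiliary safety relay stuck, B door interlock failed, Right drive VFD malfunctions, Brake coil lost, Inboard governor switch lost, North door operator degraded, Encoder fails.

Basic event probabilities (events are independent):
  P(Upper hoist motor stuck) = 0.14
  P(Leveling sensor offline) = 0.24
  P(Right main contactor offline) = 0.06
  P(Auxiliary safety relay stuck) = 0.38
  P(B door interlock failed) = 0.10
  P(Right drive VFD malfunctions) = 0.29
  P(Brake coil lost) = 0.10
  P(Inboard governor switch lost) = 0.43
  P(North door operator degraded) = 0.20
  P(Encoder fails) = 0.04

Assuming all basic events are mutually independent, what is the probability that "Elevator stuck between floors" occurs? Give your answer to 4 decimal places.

0.2137

P(Controller branch down) [OR] = 1 − (1−0.24) × (1−0.06) = 0.285600
P(Leveling path lost) [OR] = 1 − (1−0.14) × (1−0.285600) = 0.385616
P(Brake release fails) [OR] = 1 − (1−0.29) × (1−0.10) × (1−0.43) = 0.635770
P(Drive chain lost) [AND] = 0.10 × 0.635770 = 0.063577
P(Door loop down) [OR] = 1 − (1−0.38) × (1−0.063577) × (1−0.20) × (1−0.04) = 0.554113
P(Elevator stuck between floors) [AND] = 0.385616 × 0.554113 = 0.213675
Rounded to 4 decimal places: P(Elevator stuck between floors) ≈ 0.2137.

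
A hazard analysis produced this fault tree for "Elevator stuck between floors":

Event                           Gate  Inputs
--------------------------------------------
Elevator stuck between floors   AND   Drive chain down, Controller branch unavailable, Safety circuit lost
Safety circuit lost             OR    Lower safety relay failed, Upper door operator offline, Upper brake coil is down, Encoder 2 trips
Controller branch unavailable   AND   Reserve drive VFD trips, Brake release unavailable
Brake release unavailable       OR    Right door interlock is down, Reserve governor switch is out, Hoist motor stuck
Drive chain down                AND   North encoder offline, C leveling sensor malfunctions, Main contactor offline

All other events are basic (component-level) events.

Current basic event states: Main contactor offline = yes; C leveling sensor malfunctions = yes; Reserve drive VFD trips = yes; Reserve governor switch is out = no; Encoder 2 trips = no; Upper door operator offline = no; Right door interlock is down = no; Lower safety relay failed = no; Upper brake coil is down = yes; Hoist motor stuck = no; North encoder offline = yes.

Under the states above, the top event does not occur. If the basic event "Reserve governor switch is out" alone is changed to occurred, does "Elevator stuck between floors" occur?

Yes

Counterfactual: set "Reserve governor switch is out" to occurred.
Drive chain down [AND]: North encoder offline=occurs, C leveling sensor malfunctions=occurs, Main contactor offline=occurs → all inputs occur → occurs.
Brake release unavailable [OR]: Right door interlock is down=not, Reserve governor switch is out=occurs, Hoist motor stuck=not → at least one input occurs → occurs.
Controller branch unavailable [AND]: Reserve drive VFD trips=occurs, Brake release unavailable=occurs → all inputs occur → occurs.
Safety circuit lost [OR]: Lower safety relay failed=not, Upper door operator offline=not, Upper brake coil is down=occurs, Encoder 2 trips=not → at least one input occurs → occurs.
Elevator stuck between floors [AND]: Drive chain down=occurs, Controller branch unavailable=occurs, Safety circuit lost=occurs → all inputs occur → occurs.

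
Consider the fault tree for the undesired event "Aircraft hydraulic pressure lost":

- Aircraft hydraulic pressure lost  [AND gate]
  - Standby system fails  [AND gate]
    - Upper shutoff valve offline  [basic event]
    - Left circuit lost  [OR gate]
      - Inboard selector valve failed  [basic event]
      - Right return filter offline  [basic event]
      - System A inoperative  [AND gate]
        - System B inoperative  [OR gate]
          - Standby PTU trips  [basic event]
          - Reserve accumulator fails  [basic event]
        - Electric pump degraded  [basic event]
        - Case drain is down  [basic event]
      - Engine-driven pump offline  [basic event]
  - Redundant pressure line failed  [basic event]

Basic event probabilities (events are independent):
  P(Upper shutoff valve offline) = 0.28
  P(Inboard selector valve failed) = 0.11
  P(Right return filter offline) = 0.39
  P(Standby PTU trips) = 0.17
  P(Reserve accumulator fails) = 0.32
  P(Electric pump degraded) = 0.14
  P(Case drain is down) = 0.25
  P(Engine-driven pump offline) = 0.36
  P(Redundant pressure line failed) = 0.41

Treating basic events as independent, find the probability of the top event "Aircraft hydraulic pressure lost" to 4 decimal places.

P(System B inoperative) [OR] = 1 − (1−0.17) × (1−0.32) = 0.435600
P(System A inoperative) [AND] = 0.435600 × 0.14 × 0.25 = 0.015246
P(Left circuit lost) [OR] = 1 − (1−0.11) × (1−0.39) × (1−0.015246) × (1−0.36) = 0.657841
P(Standby system fails) [AND] = 0.28 × 0.657841 = 0.184195
P(Aircraft hydraulic pressure lost) [AND] = 0.184195 × 0.41 = 0.075520
Rounded to 4 decimal places: P(Aircraft hydraulic pressure lost) ≈ 0.0755.

0.0755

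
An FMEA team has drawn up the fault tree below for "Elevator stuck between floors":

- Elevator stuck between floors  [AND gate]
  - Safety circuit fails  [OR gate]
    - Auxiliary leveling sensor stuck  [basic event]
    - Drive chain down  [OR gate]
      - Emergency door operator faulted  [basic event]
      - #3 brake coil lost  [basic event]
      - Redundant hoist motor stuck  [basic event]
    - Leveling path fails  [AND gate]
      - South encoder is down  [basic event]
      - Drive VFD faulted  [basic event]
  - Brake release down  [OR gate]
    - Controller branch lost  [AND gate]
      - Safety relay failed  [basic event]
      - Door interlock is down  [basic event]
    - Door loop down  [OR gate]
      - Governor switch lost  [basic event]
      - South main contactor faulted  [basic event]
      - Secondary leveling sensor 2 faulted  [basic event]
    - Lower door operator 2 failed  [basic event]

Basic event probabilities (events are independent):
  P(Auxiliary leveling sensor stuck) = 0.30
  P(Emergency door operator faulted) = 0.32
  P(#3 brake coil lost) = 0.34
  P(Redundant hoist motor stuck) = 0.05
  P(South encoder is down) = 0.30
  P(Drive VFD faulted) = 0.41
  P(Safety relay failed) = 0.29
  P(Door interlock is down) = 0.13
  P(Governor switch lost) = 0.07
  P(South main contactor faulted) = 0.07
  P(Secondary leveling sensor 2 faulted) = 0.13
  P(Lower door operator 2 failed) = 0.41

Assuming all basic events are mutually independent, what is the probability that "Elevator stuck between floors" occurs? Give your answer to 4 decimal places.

0.4229

P(Drive chain down) [OR] = 1 − (1−0.32) × (1−0.34) × (1−0.05) = 0.573640
P(Leveling path fails) [AND] = 0.30 × 0.41 = 0.123000
P(Safety circuit fails) [OR] = 1 − (1−0.30) × (1−0.573640) × (1−0.123000) = 0.738258
P(Controller branch lost) [AND] = 0.29 × 0.13 = 0.037700
P(Door loop down) [OR] = 1 − (1−0.07) × (1−0.07) × (1−0.13) = 0.247537
P(Brake release down) [OR] = 1 − (1−0.037700) × (1−0.247537) × (1−0.41) = 0.572784
P(Elevator stuck between floors) [AND] = 0.738258 × 0.572784 = 0.422862
Rounded to 4 decimal places: P(Elevator stuck between floors) ≈ 0.4229.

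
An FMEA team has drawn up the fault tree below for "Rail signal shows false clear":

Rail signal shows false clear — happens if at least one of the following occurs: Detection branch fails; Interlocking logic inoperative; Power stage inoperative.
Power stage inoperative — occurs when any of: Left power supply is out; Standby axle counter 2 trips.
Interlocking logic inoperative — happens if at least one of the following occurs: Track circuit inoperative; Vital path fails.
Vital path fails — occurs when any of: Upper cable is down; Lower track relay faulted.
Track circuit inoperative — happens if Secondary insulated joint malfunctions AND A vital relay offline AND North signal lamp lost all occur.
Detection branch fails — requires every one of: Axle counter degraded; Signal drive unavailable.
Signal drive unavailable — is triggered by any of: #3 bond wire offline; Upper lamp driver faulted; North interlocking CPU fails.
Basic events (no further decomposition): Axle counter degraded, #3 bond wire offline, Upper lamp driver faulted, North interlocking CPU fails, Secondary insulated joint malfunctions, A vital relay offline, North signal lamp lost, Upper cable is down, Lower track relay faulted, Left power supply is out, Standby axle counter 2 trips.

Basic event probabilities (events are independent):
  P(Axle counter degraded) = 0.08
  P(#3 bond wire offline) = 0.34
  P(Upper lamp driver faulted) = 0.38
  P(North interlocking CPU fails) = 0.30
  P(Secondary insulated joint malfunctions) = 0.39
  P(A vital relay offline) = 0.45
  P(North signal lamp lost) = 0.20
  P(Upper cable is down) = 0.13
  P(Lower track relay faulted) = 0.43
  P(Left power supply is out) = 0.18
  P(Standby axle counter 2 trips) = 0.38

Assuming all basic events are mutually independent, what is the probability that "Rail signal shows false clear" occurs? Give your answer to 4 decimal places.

0.7706

P(Signal drive unavailable) [OR] = 1 − (1−0.34) × (1−0.38) × (1−0.30) = 0.713560
P(Detection branch fails) [AND] = 0.08 × 0.713560 = 0.057085
P(Track circuit inoperative) [AND] = 0.39 × 0.45 × 0.20 = 0.035100
P(Vital path fails) [OR] = 1 − (1−0.13) × (1−0.43) = 0.504100
P(Interlocking logic inoperative) [OR] = 1 − (1−0.035100) × (1−0.504100) = 0.521506
P(Power stage inoperative) [OR] = 1 − (1−0.18) × (1−0.38) = 0.491600
P(Rail signal shows false clear) [OR] = 1 − (1−0.057085) × (1−0.521506) × (1−0.491600) = 0.770621
Rounded to 4 decimal places: P(Rail signal shows false clear) ≈ 0.7706.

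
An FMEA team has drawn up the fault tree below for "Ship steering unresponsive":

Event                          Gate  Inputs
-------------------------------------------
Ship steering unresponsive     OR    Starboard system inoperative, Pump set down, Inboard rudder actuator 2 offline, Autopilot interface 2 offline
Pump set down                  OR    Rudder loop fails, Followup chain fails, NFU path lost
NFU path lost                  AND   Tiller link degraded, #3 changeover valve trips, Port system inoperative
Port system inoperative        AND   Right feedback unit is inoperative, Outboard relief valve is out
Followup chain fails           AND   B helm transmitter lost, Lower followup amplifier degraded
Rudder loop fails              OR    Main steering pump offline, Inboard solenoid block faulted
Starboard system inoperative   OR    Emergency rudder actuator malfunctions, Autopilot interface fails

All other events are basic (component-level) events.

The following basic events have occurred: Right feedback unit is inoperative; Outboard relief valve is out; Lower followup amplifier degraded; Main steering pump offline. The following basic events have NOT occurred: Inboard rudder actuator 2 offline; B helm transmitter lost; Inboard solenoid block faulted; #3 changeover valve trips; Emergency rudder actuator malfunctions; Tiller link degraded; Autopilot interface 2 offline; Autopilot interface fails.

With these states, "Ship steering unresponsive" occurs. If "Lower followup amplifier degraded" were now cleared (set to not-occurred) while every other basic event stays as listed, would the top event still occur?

Yes

Counterfactual: set "Lower followup amplifier degraded" to not occurred.
Starboard system inoperative [OR]: Emergency rudder actuator malfunctions=not, Autopilot interface fails=not → no input occurs → does not occur.
Rudder loop fails [OR]: Main steering pump offline=occurs, Inboard solenoid block faulted=not → at least one input occurs → occurs.
Followup chain fails [AND]: B helm transmitter lost=not, Lower followup amplifier degraded=not → not all inputs occur → does not occur.
Port system inoperative [AND]: Right feedback unit is inoperative=occurs, Outboard relief valve is out=occurs → all inputs occur → occurs.
NFU path lost [AND]: Tiller link degraded=not, #3 changeover valve trips=not, Port system inoperative=occurs → not all inputs occur → does not occur.
Pump set down [OR]: Rudder loop fails=occurs, Followup chain fails=not, NFU path lost=not → at least one input occurs → occurs.
Ship steering unresponsive [OR]: Starboard system inoperative=not, Pump set down=occurs, Inboard rudder actuator 2 offline=not, Autopilot interface 2 offline=not → at least one input occurs → occurs.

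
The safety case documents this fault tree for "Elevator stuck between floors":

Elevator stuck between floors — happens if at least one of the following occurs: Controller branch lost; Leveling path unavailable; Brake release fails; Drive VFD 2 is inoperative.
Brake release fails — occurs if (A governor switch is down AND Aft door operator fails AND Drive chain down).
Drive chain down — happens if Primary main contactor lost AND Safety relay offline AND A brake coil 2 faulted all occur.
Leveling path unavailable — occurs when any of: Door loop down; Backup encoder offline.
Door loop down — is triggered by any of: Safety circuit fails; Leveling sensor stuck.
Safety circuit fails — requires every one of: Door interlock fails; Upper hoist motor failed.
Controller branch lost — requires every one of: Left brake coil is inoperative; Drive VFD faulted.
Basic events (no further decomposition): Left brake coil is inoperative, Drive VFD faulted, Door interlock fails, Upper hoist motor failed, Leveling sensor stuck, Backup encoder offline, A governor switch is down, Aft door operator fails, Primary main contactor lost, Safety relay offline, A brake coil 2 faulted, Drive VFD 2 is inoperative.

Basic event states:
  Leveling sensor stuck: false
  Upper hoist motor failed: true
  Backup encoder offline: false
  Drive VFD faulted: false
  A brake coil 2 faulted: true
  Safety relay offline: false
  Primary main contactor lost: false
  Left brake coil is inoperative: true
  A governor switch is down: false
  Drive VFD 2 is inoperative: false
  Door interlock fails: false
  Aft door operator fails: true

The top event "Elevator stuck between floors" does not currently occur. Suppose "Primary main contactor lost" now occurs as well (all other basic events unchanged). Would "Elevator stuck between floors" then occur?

No

Counterfactual: set "Primary main contactor lost" to occurred.
Controller branch lost [AND]: Left brake coil is inoperative=occurs, Drive VFD faulted=not → not all inputs occur → does not occur.
Safety circuit fails [AND]: Door interlock fails=not, Upper hoist motor failed=occurs → not all inputs occur → does not occur.
Door loop down [OR]: Safety circuit fails=not, Leveling sensor stuck=not → no input occurs → does not occur.
Leveling path unavailable [OR]: Door loop down=not, Backup encoder offline=not → no input occurs → does not occur.
Drive chain down [AND]: Primary main contactor lost=occurs, Safety relay offline=not, A brake coil 2 faulted=occurs → not all inputs occur → does not occur.
Brake release fails [AND]: A governor switch is down=not, Aft door operator fails=occurs, Drive chain down=not → not all inputs occur → does not occur.
Elevator stuck between floors [OR]: Controller branch lost=not, Leveling path unavailable=not, Brake release fails=not, Drive VFD 2 is inoperative=not → no input occurs → does not occur.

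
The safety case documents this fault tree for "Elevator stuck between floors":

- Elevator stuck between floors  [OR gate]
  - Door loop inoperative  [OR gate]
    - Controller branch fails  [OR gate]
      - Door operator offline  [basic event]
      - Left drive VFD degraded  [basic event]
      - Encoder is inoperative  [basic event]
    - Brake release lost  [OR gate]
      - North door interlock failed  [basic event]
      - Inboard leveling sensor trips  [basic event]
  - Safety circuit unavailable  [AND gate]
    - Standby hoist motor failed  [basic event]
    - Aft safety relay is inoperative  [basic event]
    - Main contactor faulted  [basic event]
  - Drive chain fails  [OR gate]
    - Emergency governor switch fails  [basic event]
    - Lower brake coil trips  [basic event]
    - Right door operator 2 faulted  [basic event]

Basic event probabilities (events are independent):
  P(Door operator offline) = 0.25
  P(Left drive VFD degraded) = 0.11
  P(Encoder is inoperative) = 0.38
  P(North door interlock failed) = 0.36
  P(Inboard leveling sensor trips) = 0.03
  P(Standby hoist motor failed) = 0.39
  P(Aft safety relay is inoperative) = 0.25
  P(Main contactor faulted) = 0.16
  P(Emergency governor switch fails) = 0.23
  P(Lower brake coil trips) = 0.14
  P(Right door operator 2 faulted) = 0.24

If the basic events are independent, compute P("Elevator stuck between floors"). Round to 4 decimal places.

P(Controller branch fails) [OR] = 1 − (1−0.25) × (1−0.11) × (1−0.38) = 0.586150
P(Brake release lost) [OR] = 1 − (1−0.36) × (1−0.03) = 0.379200
P(Door loop inoperative) [OR] = 1 − (1−0.586150) × (1−0.379200) = 0.743082
P(Safety circuit unavailable) [AND] = 0.39 × 0.25 × 0.16 = 0.015600
P(Drive chain fails) [OR] = 1 − (1−0.23) × (1−0.14) × (1−0.24) = 0.496728
P(Elevator stuck between floors) [OR] = 1 − (1−0.743082) × (1−0.015600) × (1−0.496728) = 0.872717
Rounded to 4 decimal places: P(Elevator stuck between floors) ≈ 0.8727.

0.8727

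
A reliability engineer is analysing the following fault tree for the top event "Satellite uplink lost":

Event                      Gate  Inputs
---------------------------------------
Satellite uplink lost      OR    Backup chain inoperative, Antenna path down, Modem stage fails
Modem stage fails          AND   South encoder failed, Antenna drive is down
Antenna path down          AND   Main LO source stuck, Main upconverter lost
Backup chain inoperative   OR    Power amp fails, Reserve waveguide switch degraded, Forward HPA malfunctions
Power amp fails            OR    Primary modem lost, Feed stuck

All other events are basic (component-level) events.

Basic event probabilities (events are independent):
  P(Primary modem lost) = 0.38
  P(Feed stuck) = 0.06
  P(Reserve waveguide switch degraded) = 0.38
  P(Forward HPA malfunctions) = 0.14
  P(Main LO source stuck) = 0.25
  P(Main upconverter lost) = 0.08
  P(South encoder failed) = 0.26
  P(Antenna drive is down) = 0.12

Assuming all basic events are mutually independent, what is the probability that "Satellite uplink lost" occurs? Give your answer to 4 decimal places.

P(Power amp fails) [OR] = 1 − (1−0.38) × (1−0.06) = 0.417200
P(Backup chain inoperative) [OR] = 1 − (1−0.417200) × (1−0.38) × (1−0.14) = 0.689251
P(Antenna path down) [AND] = 0.25 × 0.08 = 0.020000
P(Modem stage fails) [AND] = 0.26 × 0.12 = 0.031200
P(Satellite uplink lost) [OR] = 1 − (1−0.689251) × (1−0.020000) × (1−0.031200) = 0.704967
Rounded to 4 decimal places: P(Satellite uplink lost) ≈ 0.7050.

0.7050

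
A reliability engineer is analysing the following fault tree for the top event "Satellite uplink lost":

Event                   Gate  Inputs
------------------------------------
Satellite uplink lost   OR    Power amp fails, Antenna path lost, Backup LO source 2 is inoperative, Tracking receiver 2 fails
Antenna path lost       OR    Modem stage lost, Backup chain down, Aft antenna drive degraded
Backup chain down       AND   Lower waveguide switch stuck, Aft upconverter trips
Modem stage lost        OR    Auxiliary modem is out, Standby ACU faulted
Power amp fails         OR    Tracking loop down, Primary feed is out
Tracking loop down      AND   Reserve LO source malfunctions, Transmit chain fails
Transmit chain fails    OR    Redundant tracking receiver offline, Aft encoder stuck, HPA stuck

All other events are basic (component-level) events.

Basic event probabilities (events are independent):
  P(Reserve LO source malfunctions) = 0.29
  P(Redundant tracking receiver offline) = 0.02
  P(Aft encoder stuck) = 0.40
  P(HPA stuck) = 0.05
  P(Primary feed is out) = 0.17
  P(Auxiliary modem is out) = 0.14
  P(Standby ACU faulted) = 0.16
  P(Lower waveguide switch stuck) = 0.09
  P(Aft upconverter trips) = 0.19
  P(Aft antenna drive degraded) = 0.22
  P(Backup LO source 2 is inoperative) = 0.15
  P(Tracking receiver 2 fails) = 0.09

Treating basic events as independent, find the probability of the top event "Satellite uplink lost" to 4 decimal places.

0.6899

P(Transmit chain fails) [OR] = 1 − (1−0.02) × (1−0.40) × (1−0.05) = 0.441400
P(Tracking loop down) [AND] = 0.29 × 0.441400 = 0.128006
P(Power amp fails) [OR] = 1 − (1−0.128006) × (1−0.17) = 0.276245
P(Modem stage lost) [OR] = 1 − (1−0.14) × (1−0.16) = 0.277600
P(Backup chain down) [AND] = 0.09 × 0.19 = 0.017100
P(Antenna path lost) [OR] = 1 − (1−0.277600) × (1−0.017100) × (1−0.22) = 0.446163
P(Satellite uplink lost) [OR] = 1 − (1−0.276245) × (1−0.446163) × (1−0.15) × (1−0.09) = 0.689948
Rounded to 4 decimal places: P(Satellite uplink lost) ≈ 0.6899.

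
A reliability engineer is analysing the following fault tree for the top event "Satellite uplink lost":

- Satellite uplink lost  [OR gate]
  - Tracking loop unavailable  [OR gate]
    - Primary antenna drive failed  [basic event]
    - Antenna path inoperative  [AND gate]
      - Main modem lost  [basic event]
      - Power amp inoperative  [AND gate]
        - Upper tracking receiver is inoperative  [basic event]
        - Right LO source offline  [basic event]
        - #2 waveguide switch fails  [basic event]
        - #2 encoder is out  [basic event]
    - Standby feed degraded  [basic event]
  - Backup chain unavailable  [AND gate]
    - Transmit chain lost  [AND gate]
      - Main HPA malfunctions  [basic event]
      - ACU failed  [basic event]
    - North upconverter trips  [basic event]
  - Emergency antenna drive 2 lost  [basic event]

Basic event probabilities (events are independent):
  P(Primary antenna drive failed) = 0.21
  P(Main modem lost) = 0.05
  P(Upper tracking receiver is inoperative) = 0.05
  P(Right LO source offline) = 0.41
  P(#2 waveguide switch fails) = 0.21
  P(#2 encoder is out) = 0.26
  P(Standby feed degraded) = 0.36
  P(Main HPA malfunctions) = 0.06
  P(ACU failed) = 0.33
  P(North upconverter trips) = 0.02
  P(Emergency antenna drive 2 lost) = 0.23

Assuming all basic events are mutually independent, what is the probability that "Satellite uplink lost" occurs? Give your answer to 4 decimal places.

0.6109

P(Power amp inoperative) [AND] = 0.05 × 0.41 × 0.21 × 0.26 = 0.001119
P(Antenna path inoperative) [AND] = 0.05 × 0.001119 = 0.000056
P(Tracking loop unavailable) [OR] = 1 − (1−0.21) × (1−0.000056) × (1−0.36) = 0.494428
P(Transmit chain lost) [AND] = 0.06 × 0.33 = 0.019800
P(Backup chain unavailable) [AND] = 0.019800 × 0.02 = 0.000396
P(Satellite uplink lost) [OR] = 1 − (1−0.494428) × (1−0.000396) × (1−0.23) = 0.610864
Rounded to 4 decimal places: P(Satellite uplink lost) ≈ 0.6109.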